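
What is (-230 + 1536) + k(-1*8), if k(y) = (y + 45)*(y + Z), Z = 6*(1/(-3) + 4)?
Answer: 1824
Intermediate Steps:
Z = 22 (Z = 6*(-⅓ + 4) = 6*(11/3) = 22)
k(y) = (22 + y)*(45 + y) (k(y) = (y + 45)*(y + 22) = (45 + y)*(22 + y) = (22 + y)*(45 + y))
(-230 + 1536) + k(-1*8) = (-230 + 1536) + (990 + (-1*8)² + 67*(-1*8)) = 1306 + (990 + (-8)² + 67*(-8)) = 1306 + (990 + 64 - 536) = 1306 + 518 = 1824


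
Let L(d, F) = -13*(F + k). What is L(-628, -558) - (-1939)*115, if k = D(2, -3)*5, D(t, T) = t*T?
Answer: 230629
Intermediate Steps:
D(t, T) = T*t
k = -30 (k = -3*2*5 = -6*5 = -30)
L(d, F) = 390 - 13*F (L(d, F) = -13*(F - 30) = -13*(-30 + F) = 390 - 13*F)
L(-628, -558) - (-1939)*115 = (390 - 13*(-558)) - (-1939)*115 = (390 + 7254) - 1*(-222985) = 7644 + 222985 = 230629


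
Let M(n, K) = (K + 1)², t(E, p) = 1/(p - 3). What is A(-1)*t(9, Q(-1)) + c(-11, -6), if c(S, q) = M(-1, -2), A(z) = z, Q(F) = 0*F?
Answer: 4/3 ≈ 1.3333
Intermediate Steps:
Q(F) = 0
t(E, p) = 1/(-3 + p)
M(n, K) = (1 + K)²
c(S, q) = 1 (c(S, q) = (1 - 2)² = (-1)² = 1)
A(-1)*t(9, Q(-1)) + c(-11, -6) = -1/(-3 + 0) + 1 = -1/(-3) + 1 = -1*(-⅓) + 1 = ⅓ + 1 = 4/3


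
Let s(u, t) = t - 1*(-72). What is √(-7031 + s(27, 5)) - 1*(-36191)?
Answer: 36191 + I*√6954 ≈ 36191.0 + 83.391*I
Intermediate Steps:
s(u, t) = 72 + t (s(u, t) = t + 72 = 72 + t)
√(-7031 + s(27, 5)) - 1*(-36191) = √(-7031 + (72 + 5)) - 1*(-36191) = √(-7031 + 77) + 36191 = √(-6954) + 36191 = I*√6954 + 36191 = 36191 + I*√6954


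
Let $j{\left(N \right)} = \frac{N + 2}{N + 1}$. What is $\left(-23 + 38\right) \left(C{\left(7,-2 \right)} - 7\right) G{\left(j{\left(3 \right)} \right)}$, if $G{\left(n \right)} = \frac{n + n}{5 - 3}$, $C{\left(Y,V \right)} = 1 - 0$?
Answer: $- \frac{225}{2} \approx -112.5$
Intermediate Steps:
$C{\left(Y,V \right)} = 1$ ($C{\left(Y,V \right)} = 1 + 0 = 1$)
$j{\left(N \right)} = \frac{2 + N}{1 + N}$
$G{\left(n \right)} = n$ ($G{\left(n \right)} = \frac{2 n}{2} = 2 n \frac{1}{2} = n$)
$\left(-23 + 38\right) \left(C{\left(7,-2 \right)} - 7\right) G{\left(j{\left(3 \right)} \right)} = \left(-23 + 38\right) \left(1 - 7\right) \frac{2 + 3}{1 + 3} = 15 \left(-6\right) \frac{1}{4} \cdot 5 = - 90 \cdot \frac{1}{4} \cdot 5 = \left(-90\right) \frac{5}{4} = - \frac{225}{2}$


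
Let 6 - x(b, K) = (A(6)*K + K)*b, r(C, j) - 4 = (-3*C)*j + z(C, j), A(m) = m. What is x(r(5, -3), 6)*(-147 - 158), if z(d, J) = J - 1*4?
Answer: 536190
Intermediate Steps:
z(d, J) = -4 + J (z(d, J) = J - 4 = -4 + J)
r(C, j) = j - 3*C*j (r(C, j) = 4 + ((-3*C)*j + (-4 + j)) = 4 + (-3*C*j + (-4 + j)) = 4 + (-4 + j - 3*C*j) = j - 3*C*j)
x(b, K) = 6 - 7*K*b (x(b, K) = 6 - (6*K + K)*b = 6 - 7*K*b)
x(r(5, -3), 6)*(-147 - 158) = (6 - 7*6*(-3*(1 - 3*5)))*(-147 - 158) = (6 - 7*6*(-3*(1 - 15)))*(-305) = (6 - 7*6*(-3*(-14)))*(-305) = (6 - 7*6*42)*(-305) = (6 - 1764)*(-305) = -1758*(-305) = 536190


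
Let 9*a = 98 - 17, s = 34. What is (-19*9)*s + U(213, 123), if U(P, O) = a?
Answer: -5805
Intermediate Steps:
a = 9 (a = (98 - 17)/9 = (⅑)*81 = 9)
U(P, O) = 9
(-19*9)*s + U(213, 123) = -19*9*34 + 9 = -171*34 + 9 = -5814 + 9 = -5805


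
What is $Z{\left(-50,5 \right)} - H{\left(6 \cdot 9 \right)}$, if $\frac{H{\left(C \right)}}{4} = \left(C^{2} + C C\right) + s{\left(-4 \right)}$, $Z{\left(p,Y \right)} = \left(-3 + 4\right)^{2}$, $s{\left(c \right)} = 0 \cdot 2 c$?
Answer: $-23327$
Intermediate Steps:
$s{\left(c \right)} = 0$ ($s{\left(c \right)} = 0 c = 0$)
$Z{\left(p,Y \right)} = 1$ ($Z{\left(p,Y \right)} = 1^{2} = 1$)
$H{\left(C \right)} = 8 C^{2}$ ($H{\left(C \right)} = 4 \left(\left(C^{2} + C C\right) + 0\right) = 4 \left(\left(C^{2} + C^{2}\right) + 0\right) = 4 \left(2 C^{2} + 0\right) = 4 \cdot 2 C^{2} = 8 C^{2}$)
$Z{\left(-50,5 \right)} - H{\left(6 \cdot 9 \right)} = 1 - 8 \left(6 \cdot 9\right)^{2} = 1 - 8 \cdot 54^{2} = 1 - 8 \cdot 2916 = 1 - 23328 = -23327$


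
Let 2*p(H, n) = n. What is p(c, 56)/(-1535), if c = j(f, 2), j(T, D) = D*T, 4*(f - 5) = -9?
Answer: -28/1535 ≈ -0.018241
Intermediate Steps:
f = 11/4 (f = 5 + (¼)*(-9) = 5 - 9/4 = 11/4 ≈ 2.7500)
c = 11/2 (c = 2*(11/4) = 11/2 ≈ 5.5000)
p(H, n) = n/2
p(c, 56)/(-1535) = ((½)*56)/(-1535) = 28*(-1/1535) = -28/1535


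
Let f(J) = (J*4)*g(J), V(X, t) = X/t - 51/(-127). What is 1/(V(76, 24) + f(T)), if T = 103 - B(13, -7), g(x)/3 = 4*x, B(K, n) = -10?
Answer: 762/467041663 ≈ 1.6315e-6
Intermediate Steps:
g(x) = 12*x (g(x) = 3*(4*x) = 12*x)
T = 113 (T = 103 - 1*(-10) = 103 + 10 = 113)
V(X, t) = 51/127 + X/t (V(X, t) = X/t - 51*(-1/127) = X/t + 51/127 = 51/127 + X/t)
f(J) = 48*J² (f(J) = (J*4)*(12*J) = (4*J)*(12*J) = 48*J²)
1/(V(76, 24) + f(T)) = 1/((51/127 + 76/24) + 48*113²) = 1/((51/127 + 76*(1/24)) + 48*12769) = 1/((51/127 + 19/6) + 612912) = 1/(2719/762 + 612912) = 1/(467041663/762) = 762/467041663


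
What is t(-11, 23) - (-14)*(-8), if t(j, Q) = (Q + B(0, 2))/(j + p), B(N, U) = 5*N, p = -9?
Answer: -2263/20 ≈ -113.15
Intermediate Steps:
t(j, Q) = Q/(-9 + j) (t(j, Q) = (Q + 5*0)/(j - 9) = (Q + 0)/(-9 + j) = Q/(-9 + j))
t(-11, 23) - (-14)*(-8) = 23/(-9 - 11) - (-14)*(-8) = 23/(-20) - 1*112 = 23*(-1/20) - 112 = -23/20 - 112 = -2263/20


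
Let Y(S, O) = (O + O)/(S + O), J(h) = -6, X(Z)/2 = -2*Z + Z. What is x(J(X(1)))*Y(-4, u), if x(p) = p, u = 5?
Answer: -60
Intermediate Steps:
X(Z) = -2*Z (X(Z) = 2*(-2*Z + Z) = 2*(-Z) = -2*Z)
Y(S, O) = 2*O/(O + S) (Y(S, O) = (2*O)/(O + S) = 2*O/(O + S))
x(J(X(1)))*Y(-4, u) = -12*5/(5 - 4) = -12*5/1 = -12*5 = -6*10 = -60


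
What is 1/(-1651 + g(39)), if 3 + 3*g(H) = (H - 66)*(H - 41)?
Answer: -1/1634 ≈ -0.00061200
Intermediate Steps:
g(H) = -1 + (-66 + H)*(-41 + H)/3 (g(H) = -1 + ((H - 66)*(H - 41))/3 = -1 + ((-66 + H)*(-41 + H))/3 = -1 + (-66 + H)*(-41 + H)/3)
1/(-1651 + g(39)) = 1/(-1651 + (901 - 107/3*39 + (⅓)*39²)) = 1/(-1651 + (901 - 1391 + (⅓)*1521)) = 1/(-1651 + (901 - 1391 + 507)) = 1/(-1651 + 17) = 1/(-1634) = -1/1634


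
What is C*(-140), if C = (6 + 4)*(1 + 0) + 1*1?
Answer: -1540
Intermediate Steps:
C = 11 (C = 10*1 + 1 = 10 + 1 = 11)
C*(-140) = 11*(-140) = -1540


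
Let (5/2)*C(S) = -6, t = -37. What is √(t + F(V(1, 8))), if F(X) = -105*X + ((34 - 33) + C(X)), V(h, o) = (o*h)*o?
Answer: 32*I*√165/5 ≈ 82.209*I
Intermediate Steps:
C(S) = -12/5 (C(S) = (⅖)*(-6) = -12/5)
V(h, o) = h*o² (V(h, o) = (h*o)*o = h*o²)
F(X) = -7/5 - 105*X (F(X) = -105*X + ((34 - 33) - 12/5) = -105*X + (1 - 12/5) = -105*X - 7/5 = -7/5 - 105*X)
√(t + F(V(1, 8))) = √(-37 + (-7/5 - 105*8²)) = √(-37 + (-7/5 - 105*64)) = √(-37 + (-7/5 - 6720)) = √(-37 - 33607/5) = √(-33792/5) = 32*I*√165/5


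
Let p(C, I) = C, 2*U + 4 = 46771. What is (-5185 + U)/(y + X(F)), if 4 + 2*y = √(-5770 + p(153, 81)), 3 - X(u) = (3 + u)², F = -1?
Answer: -218382/5653 - 36397*I*√5617/5653 ≈ -38.631 - 482.55*I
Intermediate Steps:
U = 46767/2 (U = -2 + (½)*46771 = -2 + 46771/2 = 46767/2 ≈ 23384.)
X(u) = 3 - (3 + u)²
y = -2 + I*√5617/2 (y = -2 + √(-5770 + 153)/2 = -2 + √(-5617)/2 = -2 + (I*√5617)/2 = -2 + I*√5617/2 ≈ -2.0 + 37.473*I)
(-5185 + U)/(y + X(F)) = (-5185 + 46767/2)/((-2 + I*√5617/2) + (3 - (3 - 1)²)) = 36397/(2*((-2 + I*√5617/2) + (3 - 1*2²))) = 36397/(2*((-2 + I*√5617/2) + (3 - 1*4))) = 36397/(2*((-2 + I*√5617/2) + (3 - 4))) = 36397/(2*((-2 + I*√5617/2) - 1)) = 36397/(2*(-3 + I*√5617/2))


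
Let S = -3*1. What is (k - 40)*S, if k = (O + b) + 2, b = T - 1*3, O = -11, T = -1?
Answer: 159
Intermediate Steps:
b = -4 (b = -1 - 1*3 = -1 - 3 = -4)
S = -3
k = -13 (k = (-11 - 4) + 2 = -15 + 2 = -13)
(k - 40)*S = (-13 - 40)*(-3) = -53*(-3) = 159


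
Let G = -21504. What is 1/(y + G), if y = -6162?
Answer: -1/27666 ≈ -3.6145e-5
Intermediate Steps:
1/(y + G) = 1/(-6162 - 21504) = 1/(-27666) = -1/27666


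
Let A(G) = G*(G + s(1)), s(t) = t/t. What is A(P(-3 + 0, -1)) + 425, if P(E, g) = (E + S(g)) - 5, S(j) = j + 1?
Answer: 481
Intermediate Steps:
s(t) = 1
S(j) = 1 + j
P(E, g) = -4 + E + g (P(E, g) = (E + (1 + g)) - 5 = (1 + E + g) - 5 = -4 + E + g)
A(G) = G*(1 + G) (A(G) = G*(G + 1) = G*(1 + G))
A(P(-3 + 0, -1)) + 425 = (-4 + (-3 + 0) - 1)*(1 + (-4 + (-3 + 0) - 1)) + 425 = (-4 - 3 - 1)*(1 + (-4 - 3 - 1)) + 425 = -8*(1 - 8) + 425 = -8*(-7) + 425 = 56 + 425 = 481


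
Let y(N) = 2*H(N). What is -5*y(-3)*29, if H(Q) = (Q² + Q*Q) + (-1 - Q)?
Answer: -5800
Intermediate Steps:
H(Q) = -1 - Q + 2*Q² (H(Q) = (Q² + Q²) + (-1 - Q) = 2*Q² + (-1 - Q) = -1 - Q + 2*Q²)
y(N) = -2 - 2*N + 4*N² (y(N) = 2*(-1 - N + 2*N²) = -2 - 2*N + 4*N²)
-5*y(-3)*29 = -5*(-2 - 2*(-3) + 4*(-3)²)*29 = -5*(-2 + 6 + 4*9)*29 = -5*(-2 + 6 + 36)*29 = -5*40*29 = -200*29 = -5800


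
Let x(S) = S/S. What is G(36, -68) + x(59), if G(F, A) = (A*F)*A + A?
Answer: 166397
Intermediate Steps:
x(S) = 1
G(F, A) = A + F*A² (G(F, A) = F*A² + A = A + F*A²)
G(36, -68) + x(59) = -68*(1 - 68*36) + 1 = -68*(1 - 2448) + 1 = -68*(-2447) + 1 = 166396 + 1 = 166397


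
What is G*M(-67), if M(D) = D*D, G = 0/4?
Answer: 0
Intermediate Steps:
G = 0 (G = 0*(1/4) = 0)
M(D) = D**2
G*M(-67) = 0*(-67)**2 = 0*4489 = 0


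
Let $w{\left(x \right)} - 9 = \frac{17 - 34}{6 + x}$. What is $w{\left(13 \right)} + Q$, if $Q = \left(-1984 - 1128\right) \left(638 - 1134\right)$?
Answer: $\frac{29327642}{19} \approx 1.5436 \cdot 10^{6}$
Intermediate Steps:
$Q = 1543552$ ($Q = \left(-3112\right) \left(-496\right) = 1543552$)
$w{\left(x \right)} = 9 - \frac{17}{6 + x}$ ($w{\left(x \right)} = 9 + \frac{17 - 34}{6 + x} = 9 - \frac{17}{6 + x}$)
$w{\left(13 \right)} + Q = \frac{37 + 9 \cdot 13}{6 + 13} + 1543552 = \frac{37 + 117}{19} + 1543552 = \frac{1}{19} \cdot 154 + 1543552 = \frac{154}{19} + 1543552 = \frac{29327642}{19}$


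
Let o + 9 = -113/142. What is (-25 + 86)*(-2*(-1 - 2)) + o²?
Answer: 9314905/20164 ≈ 461.96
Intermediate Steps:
o = -1391/142 (o = -9 - 113/142 = -1391/142 ≈ -9.7958)
(-25 + 86)*(-2*(-1 - 2)) + o² = (-25 + 86)*(-2*(-1 - 2)) + (-1391/142)² = 61*(-2*(-3)) + 1934881/20164 = 61*6 + 1934881/20164 = 366 + 1934881/20164 = 9314905/20164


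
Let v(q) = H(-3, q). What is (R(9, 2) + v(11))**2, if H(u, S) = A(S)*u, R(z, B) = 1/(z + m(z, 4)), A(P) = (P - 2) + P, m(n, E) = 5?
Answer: 703921/196 ≈ 3591.4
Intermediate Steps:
A(P) = -2 + 2*P (A(P) = (-2 + P) + P = -2 + 2*P)
R(z, B) = 1/(5 + z) (R(z, B) = 1/(z + 5) = 1/(5 + z))
H(u, S) = u*(-2 + 2*S) (H(u, S) = (-2 + 2*S)*u = u*(-2 + 2*S))
v(q) = 6 - 6*q (v(q) = 2*(-3)*(-1 + q) = 6 - 6*q)
(R(9, 2) + v(11))**2 = (1/(5 + 9) + (6 - 6*11))**2 = (1/14 + (6 - 66))**2 = (1/14 - 60)**2 = (-839/14)**2 = 703921/196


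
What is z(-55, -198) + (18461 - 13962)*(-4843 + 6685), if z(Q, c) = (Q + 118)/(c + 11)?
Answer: 1549698483/187 ≈ 8.2872e+6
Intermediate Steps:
z(Q, c) = (118 + Q)/(11 + c)
z(-55, -198) + (18461 - 13962)*(-4843 + 6685) = (118 - 55)/(11 - 198) + (18461 - 13962)*(-4843 + 6685) = 63/(-187) + 4499*1842 = -1/187*63 + 8287158 = -63/187 + 8287158 = 1549698483/187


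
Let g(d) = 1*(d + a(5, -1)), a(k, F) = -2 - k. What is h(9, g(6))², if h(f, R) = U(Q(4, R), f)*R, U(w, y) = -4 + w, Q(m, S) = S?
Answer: 25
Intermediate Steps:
g(d) = -7 + d (g(d) = 1*(d + (-2 - 1*5)) = 1*(d + (-2 - 5)) = 1*(d - 7) = 1*(-7 + d) = -7 + d)
h(f, R) = R*(-4 + R) (h(f, R) = (-4 + R)*R = R*(-4 + R))
h(9, g(6))² = ((-7 + 6)*(-4 + (-7 + 6)))² = (-(-4 - 1))² = (-1*(-5))² = 5² = 25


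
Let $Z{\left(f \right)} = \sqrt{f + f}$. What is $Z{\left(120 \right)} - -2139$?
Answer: $2139 + 4 \sqrt{15} \approx 2154.5$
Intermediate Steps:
$Z{\left(f \right)} = \sqrt{2} \sqrt{f}$ ($Z{\left(f \right)} = \sqrt{2 f} = \sqrt{2} \sqrt{f}$)
$Z{\left(120 \right)} - -2139 = \sqrt{2} \sqrt{120} - -2139 = \sqrt{2} \cdot 2 \sqrt{30} + 2139 = 4 \sqrt{15} + 2139 = 2139 + 4 \sqrt{15}$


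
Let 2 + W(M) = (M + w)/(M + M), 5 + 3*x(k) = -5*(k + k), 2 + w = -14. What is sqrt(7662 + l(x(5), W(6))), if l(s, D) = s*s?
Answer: sqrt(71983)/3 ≈ 89.432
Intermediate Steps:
w = -16 (w = -2 - 14 = -16)
x(k) = -5/3 - 10*k/3 (x(k) = -5/3 + (-5*(k + k))/3 = -5/3 + (-10*k)/3 = -5/3 - 10*k/3)
W(M) = -2 + (-16 + M)/(2*M) (W(M) = -2 + (M - 16)/(M + M) = -2 + (-16 + M)/((2*M)) = -2 + (-16 + M)*(1/(2*M)) = -2 + (-16 + M)/(2*M))
l(s, D) = s**2
sqrt(7662 + l(x(5), W(6))) = sqrt(7662 + (-5/3 - 10/3*5)**2) = sqrt(7662 + (-5/3 - 50/3)**2) = sqrt(7662 + (-55/3)**2) = sqrt(7662 + 3025/9) = sqrt(71983/9) = sqrt(71983)/3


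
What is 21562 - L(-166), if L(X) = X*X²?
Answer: 4595858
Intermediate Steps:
L(X) = X³
21562 - L(-166) = 21562 - 1*(-166)³ = 21562 - 1*(-4574296) = 21562 + 4574296 = 4595858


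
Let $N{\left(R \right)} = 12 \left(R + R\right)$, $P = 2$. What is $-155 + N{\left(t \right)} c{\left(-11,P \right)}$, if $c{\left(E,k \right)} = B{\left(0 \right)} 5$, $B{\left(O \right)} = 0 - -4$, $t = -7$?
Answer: $-3515$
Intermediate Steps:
$N{\left(R \right)} = 24 R$ ($N{\left(R \right)} = 12 \cdot 2 R = 24 R$)
$B{\left(O \right)} = 4$ ($B{\left(O \right)} = 0 + 4 = 4$)
$c{\left(E,k \right)} = 20$ ($c{\left(E,k \right)} = 4 \cdot 5 = 20$)
$-155 + N{\left(t \right)} c{\left(-11,P \right)} = -155 + 24 \left(-7\right) 20 = -155 - 3360 = -3515$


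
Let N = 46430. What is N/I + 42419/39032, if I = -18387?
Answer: -1032297607/717681384 ≈ -1.4384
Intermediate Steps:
N/I + 42419/39032 = 46430/(-18387) + 42419/39032 = 46430*(-1/18387) + 42419*(1/39032) = -46430/18387 + 42419/39032 = -1032297607/717681384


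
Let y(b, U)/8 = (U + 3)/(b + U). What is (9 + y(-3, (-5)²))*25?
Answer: 5275/11 ≈ 479.55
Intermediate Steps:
y(b, U) = 8*(3 + U)/(U + b) (y(b, U) = 8*((U + 3)/(b + U)) = 8*((3 + U)/(U + b)) = 8*(3 + U)/(U + b))
(9 + y(-3, (-5)²))*25 = (9 + 8*(3 + (-5)²)/((-5)² - 3))*25 = (9 + 8*(3 + 25)/(25 - 3))*25 = (9 + 8*28/22)*25 = (9 + 8*(1/22)*28)*25 = (9 + 112/11)*25 = (211/11)*25 = 5275/11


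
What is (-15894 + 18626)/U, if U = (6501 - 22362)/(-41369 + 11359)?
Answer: 81987320/15861 ≈ 5169.1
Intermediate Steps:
U = 15861/30010 (U = -15861/(-30010) = -15861*(-1/30010) = 15861/30010 ≈ 0.52852)
(-15894 + 18626)/U = (-15894 + 18626)/(15861/30010) = 2732*(30010/15861) = 81987320/15861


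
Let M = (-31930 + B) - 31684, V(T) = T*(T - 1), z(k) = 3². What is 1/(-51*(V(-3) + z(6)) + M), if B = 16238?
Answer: -1/48447 ≈ -2.0641e-5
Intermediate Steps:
z(k) = 9
V(T) = T*(-1 + T)
M = -47376 (M = (-31930 + 16238) - 31684 = -15692 - 31684 = -47376)
1/(-51*(V(-3) + z(6)) + M) = 1/(-51*(-3*(-1 - 3) + 9) - 47376) = 1/(-51*(-3*(-4) + 9) - 47376) = 1/(-51*(12 + 9) - 47376) = 1/(-51*21 - 47376) = 1/(-1071 - 47376) = 1/(-48447) = -1/48447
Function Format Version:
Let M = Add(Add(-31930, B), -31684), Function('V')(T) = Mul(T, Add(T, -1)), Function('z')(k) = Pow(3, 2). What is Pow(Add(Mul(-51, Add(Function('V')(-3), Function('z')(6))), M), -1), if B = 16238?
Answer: Rational(-1, 48447) ≈ -2.0641e-5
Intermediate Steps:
Function('z')(k) = 9
Function('V')(T) = Mul(T, Add(-1, T))
M = -47376 (M = Add(Add(-31930, 16238), -31684) = Add(-15692, -31684) = -47376)
Pow(Add(Mul(-51, Add(Function('V')(-3), Function('z')(6))), M), -1) = Pow(Add(Mul(-51, Add(Mul(-3, Add(-1, -3)), 9)), -47376), -1) = Pow(Add(Mul(-51, Add(Mul(-3, -4), 9)), -47376), -1) = Pow(Add(Mul(-51, Add(12, 9)), -47376), -1) = Pow(Add(Mul(-51, 21), -47376), -1) = Pow(Add(-1071, -47376), -1) = Pow(-48447, -1) = Rational(-1, 48447)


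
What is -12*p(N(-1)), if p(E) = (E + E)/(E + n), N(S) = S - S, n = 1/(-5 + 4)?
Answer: 0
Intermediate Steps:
n = -1 (n = 1/(-1) = -1)
N(S) = 0
p(E) = 2*E/(-1 + E) (p(E) = (E + E)/(E - 1) = (2*E)/(-1 + E) = 2*E/(-1 + E))
-12*p(N(-1)) = -24*0/(-1 + 0) = -24*0/(-1) = -24*0*(-1) = -12*0 = 0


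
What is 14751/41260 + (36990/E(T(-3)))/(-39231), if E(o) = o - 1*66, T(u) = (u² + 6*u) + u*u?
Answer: 735558799/1978375740 ≈ 0.37180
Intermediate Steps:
T(u) = 2*u² + 6*u (T(u) = (u² + 6*u) + u² = 2*u² + 6*u)
E(o) = -66 + o (E(o) = o - 66 = -66 + o)
14751/41260 + (36990/E(T(-3)))/(-39231) = 14751/41260 + (36990/(-66 + 2*(-3)*(3 - 3)))/(-39231) = 14751*(1/41260) + (36990/(-66 + 2*(-3)*0))*(-1/39231) = 14751/41260 + (36990/(-66 + 0))*(-1/39231) = 14751/41260 + (36990/(-66))*(-1/39231) = 14751/41260 + (36990*(-1/66))*(-1/39231) = 14751/41260 - 6165/11*(-1/39231) = 14751/41260 + 685/47949 = 735558799/1978375740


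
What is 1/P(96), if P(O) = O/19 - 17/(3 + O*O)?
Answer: 175161/884701 ≈ 0.19799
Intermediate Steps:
P(O) = -17/(3 + O²) + O/19 (P(O) = O*(1/19) - 17/(3 + O²) = O/19 - 17/(3 + O²) = -17/(3 + O²) + O/19)
1/P(96) = 1/((-323 + 96³ + 3*96)/(19*(3 + 96²))) = 1/((-323 + 884736 + 288)/(19*(3 + 9216))) = 1/((1/19)*884701/9219) = 1/((1/19)*(1/9219)*884701) = 1/(884701/175161) = 175161/884701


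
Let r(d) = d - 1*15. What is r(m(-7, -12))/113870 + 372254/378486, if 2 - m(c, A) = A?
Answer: 21194092247/21549100410 ≈ 0.98353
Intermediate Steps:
m(c, A) = 2 - A
r(d) = -15 + d (r(d) = d - 15 = -15 + d)
r(m(-7, -12))/113870 + 372254/378486 = (-15 + (2 - 1*(-12)))/113870 + 372254/378486 = (-15 + (2 + 12))*(1/113870) + 372254*(1/378486) = (-15 + 14)*(1/113870) + 186127/189243 = -1*1/113870 + 186127/189243 = -1/113870 + 186127/189243 = 21194092247/21549100410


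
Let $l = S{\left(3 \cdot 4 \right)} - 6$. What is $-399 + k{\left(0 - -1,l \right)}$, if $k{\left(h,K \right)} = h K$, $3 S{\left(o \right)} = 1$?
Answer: $- \frac{1214}{3} \approx -404.67$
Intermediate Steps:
$S{\left(o \right)} = \frac{1}{3}$ ($S{\left(o \right)} = \frac{1}{3} \cdot 1 = \frac{1}{3}$)
$l = - \frac{17}{3}$ ($l = \frac{1}{3} - 6 = - \frac{17}{3} \approx -5.6667$)
$k{\left(h,K \right)} = K h$
$-399 + k{\left(0 - -1,l \right)} = -399 - \frac{17 \left(0 - -1\right)}{3} = -399 - \frac{17 \left(0 + 1\right)}{3} = -399 - \frac{17}{3} = - \frac{1214}{3}$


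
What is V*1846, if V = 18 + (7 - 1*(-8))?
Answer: 60918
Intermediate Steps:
V = 33 (V = 18 + (7 + 8) = 18 + 15 = 33)
V*1846 = 33*1846 = 60918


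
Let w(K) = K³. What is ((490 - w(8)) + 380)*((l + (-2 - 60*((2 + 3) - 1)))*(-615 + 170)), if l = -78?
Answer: 50979200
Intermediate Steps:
((490 - w(8)) + 380)*((l + (-2 - 60*((2 + 3) - 1)))*(-615 + 170)) = ((490 - 1*8³) + 380)*((-78 + (-2 - 60*((2 + 3) - 1)))*(-615 + 170)) = ((490 - 1*512) + 380)*((-78 + (-2 - 60*(5 - 1)))*(-445)) = ((490 - 512) + 380)*((-78 + (-2 - 60*4))*(-445)) = (-22 + 380)*((-78 + (-2 - 10*24))*(-445)) = 358*((-78 + (-2 - 240))*(-445)) = 358*((-78 - 242)*(-445)) = 358*(-320*(-445)) = 358*142400 = 50979200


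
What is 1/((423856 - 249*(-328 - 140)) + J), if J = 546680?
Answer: 1/1087068 ≈ 9.1991e-7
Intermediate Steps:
1/((423856 - 249*(-328 - 140)) + J) = 1/((423856 - 249*(-328 - 140)) + 546680) = 1/((423856 - 249*(-468)) + 546680) = 1/((423856 + 116532) + 546680) = 1/(540388 + 546680) = 1/1087068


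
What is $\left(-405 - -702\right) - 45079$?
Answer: $-44782$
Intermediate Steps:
$\left(-405 - -702\right) - 45079 = \left(-405 + 702\right) - 45079 = 297 - 45079 = -44782$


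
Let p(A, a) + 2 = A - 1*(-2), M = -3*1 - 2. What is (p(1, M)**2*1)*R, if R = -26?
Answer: -26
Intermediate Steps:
M = -5 (M = -3 - 2 = -5)
p(A, a) = A (p(A, a) = -2 + (A - 1*(-2)) = -2 + (A + 2) = -2 + (2 + A) = A)
(p(1, M)**2*1)*R = (1**2*1)*(-26) = (1*1)*(-26) = 1*(-26) = -26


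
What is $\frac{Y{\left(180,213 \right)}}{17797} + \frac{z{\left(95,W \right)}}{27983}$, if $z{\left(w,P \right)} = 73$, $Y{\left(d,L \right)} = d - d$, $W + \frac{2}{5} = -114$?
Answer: $\frac{73}{27983} \approx 0.0026087$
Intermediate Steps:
$W = - \frac{572}{5}$ ($W = - \frac{2}{5} - 114 = - \frac{572}{5} \approx -114.4$)
$Y{\left(d,L \right)} = 0$
$\frac{Y{\left(180,213 \right)}}{17797} + \frac{z{\left(95,W \right)}}{27983} = \frac{0}{17797} + \frac{73}{27983} = 0 \cdot \frac{1}{17797} + 73 \cdot \frac{1}{27983} = 0 + \frac{73}{27983} = \frac{73}{27983}$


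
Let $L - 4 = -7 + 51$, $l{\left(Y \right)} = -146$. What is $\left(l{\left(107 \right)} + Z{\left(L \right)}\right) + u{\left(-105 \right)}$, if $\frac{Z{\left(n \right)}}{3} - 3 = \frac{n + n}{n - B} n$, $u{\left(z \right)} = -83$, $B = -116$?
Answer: $- \frac{5564}{41} \approx -135.71$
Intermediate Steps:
$L = 48$ ($L = 4 + \left(-7 + 51\right) = 4 + 44 = 48$)
$Z{\left(n \right)} = 9 + \frac{6 n^{2}}{116 + n}$ ($Z{\left(n \right)} = 9 + 3 \frac{n + n}{n - -116} n = 9 + 3 \frac{2 n}{n + 116} n = 9 + 3 \frac{2 n}{116 + n} n = 9 + 3 \frac{2 n^{2}}{116 + n} = 9 + \frac{6 n^{2}}{116 + n}$)
$\left(l{\left(107 \right)} + Z{\left(L \right)}\right) + u{\left(-105 \right)} = \left(-146 + \frac{3 \left(348 + 2 \cdot 48^{2} + 3 \cdot 48\right)}{116 + 48}\right) - 83 = \left(-146 + \frac{3 \left(348 + 2 \cdot 2304 + 144\right)}{164}\right) - 83 = \left(-146 + 3 \cdot \frac{1}{164} \left(348 + 4608 + 144\right)\right) - 83 = \left(-146 + 3 \cdot \frac{1}{164} \cdot 5100\right) - 83 = \left(-146 + \frac{3825}{41}\right) - 83 = - \frac{2161}{41} - 83 = - \frac{5564}{41}$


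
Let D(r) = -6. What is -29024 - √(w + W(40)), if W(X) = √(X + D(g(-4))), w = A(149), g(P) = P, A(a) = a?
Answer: -29024 - √(149 + √34) ≈ -29036.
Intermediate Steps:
w = 149
W(X) = √(-6 + X) (W(X) = √(X - 6) = √(-6 + X))
-29024 - √(w + W(40)) = -29024 - √(149 + √(-6 + 40)) = -29024 - √(149 + √34)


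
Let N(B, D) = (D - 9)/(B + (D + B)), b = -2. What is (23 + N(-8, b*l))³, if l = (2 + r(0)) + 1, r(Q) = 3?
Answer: 857375/64 ≈ 13396.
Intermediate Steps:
l = 6 (l = (2 + 3) + 1 = 5 + 1 = 6)
N(B, D) = (-9 + D)/(D + 2*B) (N(B, D) = (-9 + D)/(B + (B + D)) = (-9 + D)/(D + 2*B))
(23 + N(-8, b*l))³ = (23 + (-9 - 2*6)/(-2*6 + 2*(-8)))³ = (23 + (-9 - 12)/(-12 - 16))³ = (23 - 21/(-28))³ = (23 - 1/28*(-21))³ = (23 + ¾)³ = (95/4)³ = 857375/64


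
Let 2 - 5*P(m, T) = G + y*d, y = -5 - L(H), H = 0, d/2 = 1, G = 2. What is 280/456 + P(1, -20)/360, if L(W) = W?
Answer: 2119/3420 ≈ 0.61959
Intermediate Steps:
d = 2 (d = 2*1 = 2)
y = -5 (y = -5 - 1*0 = -5 + 0 = -5)
P(m, T) = 2 (P(m, T) = ⅖ - (2 - 5*2)/5 = ⅖ - (2 - 10)/5 = ⅖ - ⅕*(-8) = ⅖ + 8/5 = 2)
280/456 + P(1, -20)/360 = 280/456 + 2/360 = 280*(1/456) + 2*(1/360) = 35/57 + 1/180 = 2119/3420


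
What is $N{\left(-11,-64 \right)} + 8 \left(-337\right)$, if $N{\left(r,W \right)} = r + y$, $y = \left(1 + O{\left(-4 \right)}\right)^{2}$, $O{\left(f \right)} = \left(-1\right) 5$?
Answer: $-2691$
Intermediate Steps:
$O{\left(f \right)} = -5$
$y = 16$ ($y = \left(1 - 5\right)^{2} = \left(-4\right)^{2} = 16$)
$N{\left(r,W \right)} = 16 + r$ ($N{\left(r,W \right)} = r + 16 = 16 + r$)
$N{\left(-11,-64 \right)} + 8 \left(-337\right) = \left(16 - 11\right) + 8 \left(-337\right) = 5 - 2696 = -2691$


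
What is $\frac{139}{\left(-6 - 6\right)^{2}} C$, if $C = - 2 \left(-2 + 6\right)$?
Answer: $- \frac{139}{18} \approx -7.7222$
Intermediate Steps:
$C = -8$ ($C = \left(-2\right) 4 = -8$)
$\frac{139}{\left(-6 - 6\right)^{2}} C = \frac{139}{\left(-6 - 6\right)^{2}} \left(-8\right) = \frac{139}{\left(-12\right)^{2}} \left(-8\right) = \frac{139}{144} \left(-8\right) = - \frac{139}{18}$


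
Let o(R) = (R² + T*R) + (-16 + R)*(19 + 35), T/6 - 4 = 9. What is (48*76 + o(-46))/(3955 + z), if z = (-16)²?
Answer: -1172/4211 ≈ -0.27832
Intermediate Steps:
z = 256
T = 78 (T = 24 + 6*9 = 24 + 54 = 78)
o(R) = -864 + R² + 132*R (o(R) = (R² + 78*R) + (-16 + R)*(19 + 35) = (R² + 78*R) + (-16 + R)*54 = (R² + 78*R) + (-864 + 54*R) = -864 + R² + 132*R)
(48*76 + o(-46))/(3955 + z) = (48*76 + (-864 + (-46)² + 132*(-46)))/(3955 + 256) = (3648 + (-864 + 2116 - 6072))/4211 = (3648 - 4820)*(1/4211) = -1172*1/4211 = -1172/4211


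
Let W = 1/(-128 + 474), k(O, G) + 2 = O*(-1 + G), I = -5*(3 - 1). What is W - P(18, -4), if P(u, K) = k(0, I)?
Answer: 693/346 ≈ 2.0029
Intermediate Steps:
I = -10 (I = -5*2 = -10)
k(O, G) = -2 + O*(-1 + G)
P(u, K) = -2 (P(u, K) = -2 - 1*0 - 10*0 = -2 + 0 + 0 = -2)
W = 1/346 ≈ 0.0028902
W - P(18, -4) = 1/346 - 1*(-2) = 1/346 + 2 = 693/346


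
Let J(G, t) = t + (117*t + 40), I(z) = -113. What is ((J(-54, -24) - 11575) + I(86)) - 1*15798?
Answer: -30278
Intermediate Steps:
J(G, t) = 40 + 118*t (J(G, t) = t + (40 + 117*t) = 40 + 118*t)
((J(-54, -24) - 11575) + I(86)) - 1*15798 = (((40 + 118*(-24)) - 11575) - 113) - 1*15798 = (((40 - 2832) - 11575) - 113) - 15798 = ((-2792 - 11575) - 113) - 15798 = (-14367 - 113) - 15798 = -14480 - 15798 = -30278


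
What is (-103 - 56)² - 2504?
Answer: 22777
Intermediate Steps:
(-103 - 56)² - 2504 = (-159)² - 2504 = 25281 - 2504 = 22777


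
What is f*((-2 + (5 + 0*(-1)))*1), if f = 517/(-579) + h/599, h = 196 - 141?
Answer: -277838/115607 ≈ -2.4033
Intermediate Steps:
h = 55
f = -277838/346821 (f = 517/(-579) + 55/599 = 517*(-1/579) + 55*(1/599) = -517/579 + 55/599 = -277838/346821 ≈ -0.80110)
f*((-2 + (5 + 0*(-1)))*1) = -277838*(-2 + (5 + 0*(-1)))/346821 = -277838*(-2 + (5 + 0))/346821 = -277838*(-2 + 5)/346821 = -277838/115607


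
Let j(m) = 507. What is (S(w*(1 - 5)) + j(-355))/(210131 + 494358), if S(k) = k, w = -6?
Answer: 531/704489 ≈ 0.00075374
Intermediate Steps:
(S(w*(1 - 5)) + j(-355))/(210131 + 494358) = (-6*(1 - 5) + 507)/(210131 + 494358) = (-6*(-4) + 507)/704489 = (24 + 507)*(1/704489) = 531*(1/704489) = 531/704489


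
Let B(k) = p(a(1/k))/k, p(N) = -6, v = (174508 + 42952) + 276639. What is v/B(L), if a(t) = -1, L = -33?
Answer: 5435089/2 ≈ 2.7175e+6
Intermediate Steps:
v = 494099 (v = 217460 + 276639 = 494099)
B(k) = -6/k
v/B(L) = 494099/((-6/(-33))) = 494099/((-6*(-1/33))) = 494099/(2/11) = 494099*(11/2) = 5435089/2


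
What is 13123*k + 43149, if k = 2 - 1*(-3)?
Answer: 108764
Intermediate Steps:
k = 5 (k = 2 + 3 = 5)
13123*k + 43149 = 13123*5 + 43149 = 65615 + 43149 = 108764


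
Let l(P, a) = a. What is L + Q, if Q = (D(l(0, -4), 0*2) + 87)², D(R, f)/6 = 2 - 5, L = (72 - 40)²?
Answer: 5785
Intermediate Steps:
L = 1024 (L = 32² = 1024)
D(R, f) = -18 (D(R, f) = 6*(2 - 5) = 6*(-3) = -18)
Q = 4761 (Q = (-18 + 87)² = 69² = 4761)
L + Q = 1024 + 4761 = 5785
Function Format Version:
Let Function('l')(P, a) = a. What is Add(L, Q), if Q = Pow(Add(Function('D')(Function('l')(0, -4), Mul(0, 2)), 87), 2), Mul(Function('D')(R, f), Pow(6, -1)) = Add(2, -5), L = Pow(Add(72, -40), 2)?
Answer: 5785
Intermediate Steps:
L = 1024 (L = Pow(32, 2) = 1024)
Function('D')(R, f) = -18 (Function('D')(R, f) = Mul(6, Add(2, -5)) = Mul(6, -3) = -18)
Q = 4761 (Q = Pow(Add(-18, 87), 2) = Pow(69, 2) = 4761)
Add(L, Q) = Add(1024, 4761) = 5785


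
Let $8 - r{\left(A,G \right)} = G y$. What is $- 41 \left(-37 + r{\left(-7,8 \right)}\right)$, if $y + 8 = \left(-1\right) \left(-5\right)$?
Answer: $205$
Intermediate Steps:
$y = -3$ ($y = -8 - -5 = -8 + 5 = -3$)
$r{\left(A,G \right)} = 8 + 3 G$ ($r{\left(A,G \right)} = 8 - G \left(-3\right) = 8 - - 3 G = 8 + 3 G$)
$- 41 \left(-37 + r{\left(-7,8 \right)}\right) = - 41 \left(-37 + \left(8 + 3 \cdot 8\right)\right) = - 41 \left(-37 + \left(8 + 24\right)\right) = - 41 \left(-37 + 32\right) = \left(-41\right) \left(-5\right) = 205$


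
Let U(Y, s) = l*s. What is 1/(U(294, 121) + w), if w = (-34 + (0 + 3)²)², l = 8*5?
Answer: 1/5465 ≈ 0.00018298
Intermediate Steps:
l = 40
U(Y, s) = 40*s
w = 625 (w = (-34 + 3²)² = (-34 + 9)² = (-25)² = 625)
1/(U(294, 121) + w) = 1/(40*121 + 625) = 1/(4840 + 625) = 1/5465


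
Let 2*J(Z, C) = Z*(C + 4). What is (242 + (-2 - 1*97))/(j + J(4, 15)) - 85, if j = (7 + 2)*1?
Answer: -3852/47 ≈ -81.957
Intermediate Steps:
J(Z, C) = Z*(4 + C)/2 (J(Z, C) = (Z*(C + 4))/2 = (Z*(4 + C))/2 = Z*(4 + C)/2)
j = 9 (j = 9*1 = 9)
(242 + (-2 - 1*97))/(j + J(4, 15)) - 85 = (242 + (-2 - 1*97))/(9 + (½)*4*(4 + 15)) - 85 = (242 + (-2 - 97))/(9 + (½)*4*19) - 85 = (242 - 99)/(9 + 38) - 85 = 143/47 - 85 = -3852/47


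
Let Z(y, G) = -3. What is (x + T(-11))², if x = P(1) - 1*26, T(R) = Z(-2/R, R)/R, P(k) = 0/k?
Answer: 80089/121 ≈ 661.89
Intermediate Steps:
P(k) = 0
T(R) = -3/R
x = -26 (x = 0 - 1*26 = 0 - 26 = -26)
(x + T(-11))² = (-26 - 3/(-11))² = (-26 - 3*(-1/11))² = (-26 + 3/11)² = (-283/11)² = 80089/121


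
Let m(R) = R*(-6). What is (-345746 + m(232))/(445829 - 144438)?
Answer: -347138/301391 ≈ -1.1518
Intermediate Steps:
m(R) = -6*R
(-345746 + m(232))/(445829 - 144438) = (-345746 - 6*232)/(445829 - 144438) = (-345746 - 1392)/301391 = -347138*1/301391 = -347138/301391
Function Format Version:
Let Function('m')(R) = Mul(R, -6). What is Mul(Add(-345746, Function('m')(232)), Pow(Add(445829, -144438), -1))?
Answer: Rational(-347138, 301391) ≈ -1.1518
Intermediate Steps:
Function('m')(R) = Mul(-6, R)
Mul(Add(-345746, Function('m')(232)), Pow(Add(445829, -144438), -1)) = Mul(Add(-345746, Mul(-6, 232)), Pow(Add(445829, -144438), -1)) = Mul(Add(-345746, -1392), Pow(301391, -1)) = Mul(-347138, Rational(1, 301391)) = Rational(-347138, 301391)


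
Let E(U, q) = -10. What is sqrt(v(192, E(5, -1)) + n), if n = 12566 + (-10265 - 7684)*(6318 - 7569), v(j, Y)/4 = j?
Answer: sqrt(22467533) ≈ 4740.0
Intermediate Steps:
v(j, Y) = 4*j
n = 22466765 (n = 12566 - 17949*(-1251) = 12566 + 22454199 = 22466765)
sqrt(v(192, E(5, -1)) + n) = sqrt(4*192 + 22466765) = sqrt(768 + 22466765) = sqrt(22467533)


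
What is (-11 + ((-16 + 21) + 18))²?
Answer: 144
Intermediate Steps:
(-11 + ((-16 + 21) + 18))² = (-11 + (5 + 18))² = (-11 + 23)² = 12² = 144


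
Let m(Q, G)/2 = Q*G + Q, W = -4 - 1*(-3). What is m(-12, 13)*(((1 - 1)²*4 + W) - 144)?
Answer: 48720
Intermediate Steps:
W = -1 (W = -4 + 3 = -1)
m(Q, G) = 2*Q + 2*G*Q (m(Q, G) = 2*(Q*G + Q) = 2*(G*Q + Q) = 2*(Q + G*Q) = 2*Q + 2*G*Q)
m(-12, 13)*(((1 - 1)²*4 + W) - 144) = (2*(-12)*(1 + 13))*(((1 - 1)²*4 - 1) - 144) = (2*(-12)*14)*((0²*4 - 1) - 144) = -336*((0*4 - 1) - 144) = -336*((0 - 1) - 144) = -336*(-1 - 144) = -336*(-145) = 48720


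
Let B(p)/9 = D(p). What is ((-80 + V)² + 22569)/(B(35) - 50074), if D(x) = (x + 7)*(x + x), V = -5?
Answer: -14897/11807 ≈ -1.2617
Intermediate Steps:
D(x) = 2*x*(7 + x) (D(x) = (7 + x)*(2*x) = 2*x*(7 + x))
B(p) = 18*p*(7 + p) (B(p) = 9*(2*p*(7 + p)) = 18*p*(7 + p))
((-80 + V)² + 22569)/(B(35) - 50074) = ((-80 - 5)² + 22569)/(18*35*(7 + 35) - 50074) = ((-85)² + 22569)/(18*35*42 - 50074) = (7225 + 22569)/(26460 - 50074) = 29794/(-23614) = 29794*(-1/23614) = -14897/11807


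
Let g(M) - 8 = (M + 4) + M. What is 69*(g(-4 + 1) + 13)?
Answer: 1311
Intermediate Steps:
g(M) = 12 + 2*M (g(M) = 8 + ((M + 4) + M) = 8 + ((4 + M) + M) = 8 + (4 + 2*M) = 12 + 2*M)
69*(g(-4 + 1) + 13) = 69*((12 + 2*(-4 + 1)) + 13) = 69*((12 + 2*(-3)) + 13) = 69*((12 - 6) + 13) = 69*(6 + 13) = 69*19 = 1311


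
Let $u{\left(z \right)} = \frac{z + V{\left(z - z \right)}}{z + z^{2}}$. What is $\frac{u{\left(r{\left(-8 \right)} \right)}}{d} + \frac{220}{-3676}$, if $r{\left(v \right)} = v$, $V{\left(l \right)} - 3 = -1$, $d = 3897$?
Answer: $- \frac{2001379}{33425868} \approx -0.059875$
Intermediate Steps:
$V{\left(l \right)} = 2$ ($V{\left(l \right)} = 3 - 1 = 2$)
$u{\left(z \right)} = \frac{2 + z}{z + z^{2}}$ ($u{\left(z \right)} = \frac{z + 2}{z + z^{2}} = \frac{2 + z}{z + z^{2}}$)
$\frac{u{\left(r{\left(-8 \right)} \right)}}{d} + \frac{220}{-3676} = \frac{\frac{1}{-8} \frac{1}{1 - 8} \left(2 - 8\right)}{3897} + \frac{220}{-3676} = \left(- \frac{1}{8}\right) \frac{1}{-7} \left(-6\right) \frac{1}{3897} + 220 \left(- \frac{1}{3676}\right) = \left(- \frac{1}{8}\right) \left(- \frac{1}{7}\right) \left(-6\right) \frac{1}{3897} - \frac{55}{919} = \left(- \frac{3}{28}\right) \frac{1}{3897} - \frac{55}{919} = - \frac{1}{36372} - \frac{55}{919} = - \frac{2001379}{33425868}$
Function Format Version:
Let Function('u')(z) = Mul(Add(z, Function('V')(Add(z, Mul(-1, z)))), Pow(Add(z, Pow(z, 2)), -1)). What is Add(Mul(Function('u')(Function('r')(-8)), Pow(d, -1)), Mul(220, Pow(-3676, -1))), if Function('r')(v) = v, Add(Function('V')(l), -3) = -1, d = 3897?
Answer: Rational(-2001379, 33425868) ≈ -0.059875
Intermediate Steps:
Function('V')(l) = 2 (Function('V')(l) = Add(3, -1) = 2)
Function('u')(z) = Mul(Pow(Add(z, Pow(z, 2)), -1), Add(2, z)) (Function('u')(z) = Mul(Add(z, 2), Pow(Add(z, Pow(z, 2)), -1)) = Mul(Add(2, z), Pow(Add(z, Pow(z, 2)), -1)) = Mul(Pow(Add(z, Pow(z, 2)), -1), Add(2, z)))
Add(Mul(Function('u')(Function('r')(-8)), Pow(d, -1)), Mul(220, Pow(-3676, -1))) = Add(Mul(Mul(Pow(-8, -1), Pow(Add(1, -8), -1), Add(2, -8)), Pow(3897, -1)), Mul(220, Pow(-3676, -1))) = Add(Mul(Mul(Rational(-1, 8), Pow(-7, -1), -6), Rational(1, 3897)), Mul(220, Rational(-1, 3676))) = Add(Mul(Mul(Rational(-1, 8), Rational(-1, 7), -6), Rational(1, 3897)), Rational(-55, 919)) = Add(Mul(Rational(-3, 28), Rational(1, 3897)), Rational(-55, 919)) = Add(Rational(-1, 36372), Rational(-55, 919)) = Rational(-2001379, 33425868)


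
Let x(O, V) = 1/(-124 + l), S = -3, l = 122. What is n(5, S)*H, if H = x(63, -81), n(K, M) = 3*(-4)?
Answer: 6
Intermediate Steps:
n(K, M) = -12
x(O, V) = -½ (x(O, V) = 1/(-124 + 122) = 1/(-2) = -½)
H = -½ ≈ -0.50000
n(5, S)*H = -12*(-½) = 6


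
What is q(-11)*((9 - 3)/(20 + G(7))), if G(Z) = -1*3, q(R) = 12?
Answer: 72/17 ≈ 4.2353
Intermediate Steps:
G(Z) = -3
q(-11)*((9 - 3)/(20 + G(7))) = 12*((9 - 3)/(20 - 3)) = 12*(6/17) = 72/17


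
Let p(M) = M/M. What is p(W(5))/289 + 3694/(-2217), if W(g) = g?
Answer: -1065349/640713 ≈ -1.6628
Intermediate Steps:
p(M) = 1
p(W(5))/289 + 3694/(-2217) = 1/289 + 3694/(-2217) = 1*(1/289) + 3694*(-1/2217) = 1/289 - 3694/2217 = -1065349/640713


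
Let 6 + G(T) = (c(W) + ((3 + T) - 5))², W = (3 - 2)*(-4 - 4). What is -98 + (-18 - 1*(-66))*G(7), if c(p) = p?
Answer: 46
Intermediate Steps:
W = -8 (W = 1*(-8) = -8)
G(T) = -6 + (-10 + T)² (G(T) = -6 + (-8 + ((3 + T) - 5))² = -6 + (-8 + (-2 + T))² = -6 + (-10 + T)²)
-98 + (-18 - 1*(-66))*G(7) = -98 + (-18 - 1*(-66))*(-6 + (-10 + 7)²) = -98 + (-18 + 66)*(-6 + (-3)²) = -98 + 48*(-6 + 9) = -98 + 48*3 = -98 + 144 = 46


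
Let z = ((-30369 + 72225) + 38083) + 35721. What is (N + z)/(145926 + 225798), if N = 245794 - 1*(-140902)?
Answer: 41863/30977 ≈ 1.3514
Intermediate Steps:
N = 386696 (N = 245794 + 140902 = 386696)
z = 115660 (z = (41856 + 38083) + 35721 = 79939 + 35721 = 115660)
(N + z)/(145926 + 225798) = (386696 + 115660)/(145926 + 225798) = 502356/371724 = 502356*(1/371724) = 41863/30977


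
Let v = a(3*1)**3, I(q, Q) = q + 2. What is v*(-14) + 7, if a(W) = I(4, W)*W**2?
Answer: -2204489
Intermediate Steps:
I(q, Q) = 2 + q
a(W) = 6*W**2 (a(W) = (2 + 4)*W**2 = 6*W**2)
v = 157464 (v = (6*(3*1)**2)**3 = (6*3**2)**3 = (6*9)**3 = 54**3 = 157464)
v*(-14) + 7 = 157464*(-14) + 7 = -2204496 + 7 = -2204489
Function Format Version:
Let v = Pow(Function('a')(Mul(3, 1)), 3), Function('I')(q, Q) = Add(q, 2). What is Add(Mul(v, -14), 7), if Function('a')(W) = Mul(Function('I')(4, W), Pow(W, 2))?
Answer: -2204489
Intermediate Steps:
Function('I')(q, Q) = Add(2, q)
Function('a')(W) = Mul(6, Pow(W, 2)) (Function('a')(W) = Mul(Add(2, 4), Pow(W, 2)) = Mul(6, Pow(W, 2)))
v = 157464 (v = Pow(Mul(6, Pow(Mul(3, 1), 2)), 3) = Pow(Mul(6, Pow(3, 2)), 3) = Pow(Mul(6, 9), 3) = Pow(54, 3) = 157464)
Add(Mul(v, -14), 7) = Add(Mul(157464, -14), 7) = Add(-2204496, 7) = -2204489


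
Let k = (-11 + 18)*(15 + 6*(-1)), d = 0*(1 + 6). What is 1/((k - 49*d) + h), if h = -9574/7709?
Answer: 7709/476093 ≈ 0.016192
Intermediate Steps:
h = -9574/7709 (h = -9574*1/7709 = -9574/7709 ≈ -1.2419)
d = 0 (d = 0*7 = 0)
k = 63 (k = 7*(15 - 6) = 7*9 = 63)
1/((k - 49*d) + h) = 1/((63 - 49*0) - 9574/7709) = 1/((63 + 0) - 9574/7709) = 1/(63 - 9574/7709) = 1/(476093/7709) = 7709/476093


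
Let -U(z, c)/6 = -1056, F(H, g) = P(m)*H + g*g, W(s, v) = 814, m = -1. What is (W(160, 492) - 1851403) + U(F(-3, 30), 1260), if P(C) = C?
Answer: -1844253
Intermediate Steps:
F(H, g) = g**2 - H (F(H, g) = -H + g*g = -H + g**2 = g**2 - H)
U(z, c) = 6336 (U(z, c) = -6*(-1056) = 6336)
(W(160, 492) - 1851403) + U(F(-3, 30), 1260) = (814 - 1851403) + 6336 = -1850589 + 6336 = -1844253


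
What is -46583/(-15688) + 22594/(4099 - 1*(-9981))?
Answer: 155151/33920 ≈ 4.5740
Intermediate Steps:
-46583/(-15688) + 22594/(4099 - 1*(-9981)) = -46583*(-1/15688) + 22594/(4099 + 9981) = 1259/424 + 22594/14080 = 1259/424 + 22594*(1/14080) = 1259/424 + 1027/640 = 155151/33920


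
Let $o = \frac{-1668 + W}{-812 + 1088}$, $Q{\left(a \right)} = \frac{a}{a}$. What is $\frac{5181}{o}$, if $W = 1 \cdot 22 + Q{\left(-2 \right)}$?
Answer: $- \frac{1429956}{1645} \approx -869.27$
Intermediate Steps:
$Q{\left(a \right)} = 1$
$W = 23$ ($W = 1 \cdot 22 + 1 = 22 + 1 = 23$)
$o = - \frac{1645}{276}$ ($o = \frac{-1668 + 23}{-812 + 1088} = - \frac{1645}{276} \approx -5.9601$)
$\frac{5181}{o} = \frac{5181}{- \frac{1645}{276}} = 5181 \left(- \frac{276}{1645}\right) = - \frac{1429956}{1645}$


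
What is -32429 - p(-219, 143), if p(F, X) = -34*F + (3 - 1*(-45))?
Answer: -39923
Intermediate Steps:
p(F, X) = 48 - 34*F (p(F, X) = -34*F + (3 + 45) = -34*F + 48 = 48 - 34*F)
-32429 - p(-219, 143) = -32429 - (48 - 34*(-219)) = -32429 - (48 + 7446) = -32429 - 1*7494 = -32429 - 7494 = -39923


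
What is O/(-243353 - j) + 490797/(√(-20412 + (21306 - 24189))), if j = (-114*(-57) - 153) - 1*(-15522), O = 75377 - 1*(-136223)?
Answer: -10580/13261 - 163599*I*√23295/7765 ≈ -0.79783 - 3215.7*I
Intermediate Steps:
O = 211600 (O = 75377 + 136223 = 211600)
j = 21867 (j = (6498 - 153) + 15522 = 6345 + 15522 = 21867)
O/(-243353 - j) + 490797/(√(-20412 + (21306 - 24189))) = 211600/(-243353 - 1*21867) + 490797/(√(-20412 + (21306 - 24189))) = 211600/(-243353 - 21867) + 490797/(√(-20412 - 2883)) = 211600/(-265220) + 490797/(√(-23295)) = 211600*(-1/265220) + 490797/((I*√23295)) = -10580/13261 + 490797*(-I*√23295/23295) = -10580/13261 - 163599*I*√23295/7765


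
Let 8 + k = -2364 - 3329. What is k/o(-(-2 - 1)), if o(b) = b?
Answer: -5701/3 ≈ -1900.3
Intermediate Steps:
k = -5701 (k = -8 + (-2364 - 3329) = -8 - 5693 = -5701)
k/o(-(-2 - 1)) = -5701*(-1/(-2 - 1)) = -5701/((-1*(-3))) = -5701/3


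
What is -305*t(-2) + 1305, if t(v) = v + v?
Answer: 2525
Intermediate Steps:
t(v) = 2*v
-305*t(-2) + 1305 = -610*(-2) + 1305 = -305*(-4) + 1305 = 1220 + 1305 = 2525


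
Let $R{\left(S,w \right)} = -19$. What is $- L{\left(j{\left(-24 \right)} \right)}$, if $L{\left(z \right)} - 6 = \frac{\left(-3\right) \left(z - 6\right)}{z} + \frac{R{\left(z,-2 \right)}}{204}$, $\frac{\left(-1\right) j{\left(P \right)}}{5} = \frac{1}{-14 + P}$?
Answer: $- \frac{142501}{1020} \approx -139.71$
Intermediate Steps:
$j{\left(P \right)} = - \frac{5}{-14 + P}$
$L{\left(z \right)} = \frac{1205}{204} + \frac{18 - 3 z}{z}$ ($L{\left(z \right)} = 6 + \left(\frac{\left(-3\right) \left(z - 6\right)}{z} - \frac{19}{204}\right) = 6 + \left(\frac{\left(-3\right) \left(-6 + z\right)}{z} - \frac{19}{204}\right) = 6 - \left(\frac{19}{204} - \frac{18 - 3 z}{z}\right) = \frac{1205}{204} + \frac{18 - 3 z}{z}$)
$- L{\left(j{\left(-24 \right)} \right)} = - (\frac{593}{204} + \frac{18}{\left(-5\right) \frac{1}{-14 - 24}}) = - (\frac{593}{204} + \frac{18}{\left(-5\right) \frac{1}{-38}}) = - (\frac{593}{204} + \frac{18}{\left(-5\right) \left(- \frac{1}{38}\right)}) = - (\frac{593}{204} + \frac{18}{\frac{5}{38}}) = - (\frac{593}{204} + 18 \cdot \frac{38}{5}) = - (\frac{593}{204} + \frac{684}{5}) = \left(-1\right) \frac{142501}{1020} = - \frac{142501}{1020}$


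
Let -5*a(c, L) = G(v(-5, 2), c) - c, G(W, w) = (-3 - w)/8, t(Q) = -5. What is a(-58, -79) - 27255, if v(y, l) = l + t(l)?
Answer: -1090719/40 ≈ -27268.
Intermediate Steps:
v(y, l) = -5 + l (v(y, l) = l - 5 = -5 + l)
G(W, w) = -3/8 - w/8 (G(W, w) = (-3 - w)*(⅛) = -3/8 - w/8)
a(c, L) = 3/40 + 9*c/40 (a(c, L) = -((-3/8 - c/8) - c)/5 = -(-3/8 - 9*c/8)/5 = 3/40 + 9*c/40)
a(-58, -79) - 27255 = (3/40 + (9/40)*(-58)) - 27255 = (3/40 - 261/20) - 27255 = -519/40 - 27255 = -1090719/40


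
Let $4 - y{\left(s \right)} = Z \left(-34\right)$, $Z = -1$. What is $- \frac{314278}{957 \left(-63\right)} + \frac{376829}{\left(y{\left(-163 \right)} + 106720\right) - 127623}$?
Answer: $- \frac{1467328715}{114733773} \approx -12.789$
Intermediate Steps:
$y{\left(s \right)} = -30$ ($y{\left(s \right)} = 4 - \left(-1\right) \left(-34\right) = 4 - 34 = -30$)
$- \frac{314278}{957 \left(-63\right)} + \frac{376829}{\left(y{\left(-163 \right)} + 106720\right) - 127623} = - \frac{314278}{957 \left(-63\right)} + \frac{376829}{\left(-30 + 106720\right) - 127623} = - \frac{314278}{-60291} + \frac{376829}{106690 - 127623} = \left(-314278\right) \left(- \frac{1}{60291}\right) + \frac{376829}{-20933} = \frac{314278}{60291} + 376829 \left(- \frac{1}{20933}\right) = \frac{314278}{60291} - \frac{376829}{20933} = - \frac{1467328715}{114733773}$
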